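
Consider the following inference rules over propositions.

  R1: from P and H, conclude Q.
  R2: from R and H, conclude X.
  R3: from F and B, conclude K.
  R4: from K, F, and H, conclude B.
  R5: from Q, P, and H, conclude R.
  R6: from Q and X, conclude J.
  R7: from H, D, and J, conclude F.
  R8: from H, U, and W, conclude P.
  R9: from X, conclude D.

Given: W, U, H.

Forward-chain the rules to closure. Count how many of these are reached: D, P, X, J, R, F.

6

From H, U, and W, R8 gives P.
P and H hold, so Q follows (R1).
From Q, P, and H, R5 gives R.
R and H hold, so X follows (R2).
Q and X hold, so J follows (R6).
X holds, so D follows (R9).
From H, D, and J, R7 gives F.
D: reached.
P: reached.
X: reached.
J: reached.
R: reached.
F: reached.
All 6 are reached.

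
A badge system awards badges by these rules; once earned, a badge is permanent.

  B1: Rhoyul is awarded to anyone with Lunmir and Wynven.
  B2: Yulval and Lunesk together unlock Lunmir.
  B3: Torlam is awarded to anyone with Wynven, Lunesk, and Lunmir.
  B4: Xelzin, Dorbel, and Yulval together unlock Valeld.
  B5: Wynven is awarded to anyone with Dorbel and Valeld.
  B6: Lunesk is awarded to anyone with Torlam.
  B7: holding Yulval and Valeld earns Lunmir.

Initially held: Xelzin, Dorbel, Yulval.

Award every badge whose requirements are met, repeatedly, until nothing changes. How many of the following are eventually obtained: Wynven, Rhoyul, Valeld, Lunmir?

With Xelzin, Dorbel, and Yulval, Valeld is earned (B4).
With Yulval and Valeld, Lunmir is earned (B7).
With Dorbel and Valeld, Wynven is earned (B5).
With Lunmir and Wynven, Rhoyul is earned (B1).
Wynven: reached.
Rhoyul: reached.
Valeld: reached.
Lunmir: reached.
All 4 are reached.

4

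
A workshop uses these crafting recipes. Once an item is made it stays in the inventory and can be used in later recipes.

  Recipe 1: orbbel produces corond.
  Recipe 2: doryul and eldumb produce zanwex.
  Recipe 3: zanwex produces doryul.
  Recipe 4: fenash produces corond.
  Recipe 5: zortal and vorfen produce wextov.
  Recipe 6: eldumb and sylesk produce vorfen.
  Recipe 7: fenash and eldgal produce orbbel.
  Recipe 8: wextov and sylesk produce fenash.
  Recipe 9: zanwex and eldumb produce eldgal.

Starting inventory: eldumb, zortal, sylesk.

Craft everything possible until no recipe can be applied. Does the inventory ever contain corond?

Using Recipe 6, eldumb and sylesk make vorfen.
zortal and vorfen → wextov (Recipe 5).
wextov and sylesk → fenash (Recipe 8).
fenash → corond (Recipe 4).

Yes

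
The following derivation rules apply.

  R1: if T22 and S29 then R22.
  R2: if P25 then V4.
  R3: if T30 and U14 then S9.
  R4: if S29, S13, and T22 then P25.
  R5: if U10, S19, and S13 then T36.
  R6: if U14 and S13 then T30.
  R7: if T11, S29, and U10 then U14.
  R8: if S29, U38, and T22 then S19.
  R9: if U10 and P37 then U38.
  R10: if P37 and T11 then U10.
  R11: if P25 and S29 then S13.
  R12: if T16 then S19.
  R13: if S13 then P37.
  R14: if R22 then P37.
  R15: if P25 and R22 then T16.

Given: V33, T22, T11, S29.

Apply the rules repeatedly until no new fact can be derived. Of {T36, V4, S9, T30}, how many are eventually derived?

0

T36 would need U10, S19, and S13 (R5), but S13 is never established.
V4 would need P25 (R2), but P25 is never established.
S9 would need T30 and U14 (R3), but T30 is never established.
T30 would need U14 and S13 (R6), but S13 is never established.
None of the 4 are reached.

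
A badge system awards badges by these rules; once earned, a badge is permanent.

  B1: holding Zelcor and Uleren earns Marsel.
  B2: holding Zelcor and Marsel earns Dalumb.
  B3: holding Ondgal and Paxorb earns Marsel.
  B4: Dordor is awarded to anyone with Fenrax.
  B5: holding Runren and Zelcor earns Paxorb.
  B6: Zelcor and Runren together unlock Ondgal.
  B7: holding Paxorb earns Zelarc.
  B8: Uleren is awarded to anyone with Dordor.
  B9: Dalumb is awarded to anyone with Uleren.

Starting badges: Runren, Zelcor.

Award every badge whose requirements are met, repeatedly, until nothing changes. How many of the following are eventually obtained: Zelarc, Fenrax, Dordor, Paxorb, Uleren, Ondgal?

With Zelcor and Runren, Ondgal is earned (B6).
With Runren and Zelcor, Paxorb is earned (B5).
With Paxorb, Zelarc is earned (B7).
Zelarc: reached.
No rule produces Fenrax, and it is not given.
Dordor would need Fenrax (B4), but Fenrax is never earned.
Paxorb: reached.
Uleren would need Dordor (B8), but Dordor is never earned.
Ondgal: reached.
Reached: Zelarc, Paxorb, and Ondgal — 3 of the 6.

3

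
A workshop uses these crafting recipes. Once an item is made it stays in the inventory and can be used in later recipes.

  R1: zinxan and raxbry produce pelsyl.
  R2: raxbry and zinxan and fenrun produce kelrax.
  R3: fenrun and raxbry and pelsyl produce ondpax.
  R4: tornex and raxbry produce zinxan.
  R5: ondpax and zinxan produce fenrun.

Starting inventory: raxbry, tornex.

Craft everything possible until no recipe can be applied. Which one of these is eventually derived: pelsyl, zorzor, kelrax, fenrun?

pelsyl

tornex and raxbry → zinxan (R4).
zinxan and raxbry → pelsyl (R1).
fenrun would need ondpax and zinxan (R5), but ondpax is never obtained. No rule produces zorzor, and it is not given. kelrax would need raxbry, zinxan, and fenrun (R2), but fenrun is never obtained.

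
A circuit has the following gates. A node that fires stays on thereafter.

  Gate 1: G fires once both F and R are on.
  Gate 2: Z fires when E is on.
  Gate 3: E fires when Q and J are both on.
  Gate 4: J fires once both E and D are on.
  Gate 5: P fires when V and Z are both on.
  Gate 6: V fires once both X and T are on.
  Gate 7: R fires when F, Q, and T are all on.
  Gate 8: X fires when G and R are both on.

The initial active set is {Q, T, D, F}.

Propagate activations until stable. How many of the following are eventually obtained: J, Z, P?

0

J would need E and D (Gate 4), but E never turns on.
Z would need E (Gate 2), but E never turns on.
P would need V and Z (Gate 5), but Z never turns on.
None of the 3 are reached.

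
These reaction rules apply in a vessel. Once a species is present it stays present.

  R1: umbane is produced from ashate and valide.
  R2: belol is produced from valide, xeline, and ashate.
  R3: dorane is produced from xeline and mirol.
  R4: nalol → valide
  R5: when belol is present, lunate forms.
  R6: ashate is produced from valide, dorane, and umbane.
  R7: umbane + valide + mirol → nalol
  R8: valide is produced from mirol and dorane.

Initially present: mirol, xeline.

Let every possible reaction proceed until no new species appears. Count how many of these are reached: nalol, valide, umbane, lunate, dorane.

2

xeline and mirol present → dorane forms (R3).
mirol and dorane present → valide forms (R8).
nalol would need umbane, valide, and mirol (R7), but umbane never forms.
valide: reached.
umbane would need ashate and valide (R1), but ashate never forms.
lunate would need belol (R5), but belol never forms.
dorane: reached.
Reached: valide and dorane — 2 of the 5.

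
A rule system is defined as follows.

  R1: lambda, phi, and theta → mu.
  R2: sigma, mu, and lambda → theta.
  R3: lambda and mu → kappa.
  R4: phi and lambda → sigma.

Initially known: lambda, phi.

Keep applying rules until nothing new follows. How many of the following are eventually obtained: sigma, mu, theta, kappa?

phi and lambda hold, so sigma follows (R4).
sigma: reached.
mu would need lambda, phi, and theta (R1), but theta is never established.
theta would need sigma, mu, and lambda (R2), but mu is never established.
kappa would need lambda and mu (R3), but mu is never established.
Reached: sigma — 1 of the 4.

1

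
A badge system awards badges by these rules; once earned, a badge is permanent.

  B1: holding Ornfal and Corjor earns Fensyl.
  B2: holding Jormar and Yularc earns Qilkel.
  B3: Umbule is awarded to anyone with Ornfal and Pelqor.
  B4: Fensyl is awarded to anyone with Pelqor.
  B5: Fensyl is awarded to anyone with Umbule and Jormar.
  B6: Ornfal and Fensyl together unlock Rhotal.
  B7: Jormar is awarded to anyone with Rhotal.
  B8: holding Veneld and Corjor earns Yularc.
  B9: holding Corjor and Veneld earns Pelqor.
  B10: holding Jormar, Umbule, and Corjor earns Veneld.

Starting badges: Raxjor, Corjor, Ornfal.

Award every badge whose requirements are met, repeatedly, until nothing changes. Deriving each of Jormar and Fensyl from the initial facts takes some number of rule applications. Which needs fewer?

Fensyl

Fensyl: With Ornfal and Corjor, Fensyl is earned (B1). [1 rule application]
Jormar: With Ornfal and Corjor, Fensyl is earned (B1). With Ornfal and Fensyl, Rhotal is earned (B6). With Rhotal, Jormar is earned (B7). [3 rule applications]
Fensyl needs fewer.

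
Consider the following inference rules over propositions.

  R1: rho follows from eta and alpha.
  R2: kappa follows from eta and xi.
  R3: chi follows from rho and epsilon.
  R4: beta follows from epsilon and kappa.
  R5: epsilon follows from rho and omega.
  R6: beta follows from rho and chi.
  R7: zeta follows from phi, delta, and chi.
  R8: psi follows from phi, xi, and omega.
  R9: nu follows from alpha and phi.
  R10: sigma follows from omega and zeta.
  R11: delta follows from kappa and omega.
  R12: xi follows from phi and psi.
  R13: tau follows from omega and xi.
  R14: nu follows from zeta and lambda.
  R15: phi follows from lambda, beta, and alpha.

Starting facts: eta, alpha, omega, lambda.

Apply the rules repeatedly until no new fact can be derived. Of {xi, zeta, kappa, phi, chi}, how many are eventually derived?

From eta and alpha, R1 gives rho.
From rho and omega, R5 gives epsilon.
From rho and epsilon, R3 gives chi.
From rho and chi, R6 gives beta.
From lambda, beta, and alpha, R15 gives phi.
xi would need phi and psi (R12), but psi is never established.
zeta would need phi, delta, and chi (R7), but delta is never established.
kappa would need eta and xi (R2), but xi is never established.
phi: reached.
chi: reached.
Reached: phi and chi — 2 of the 5.

2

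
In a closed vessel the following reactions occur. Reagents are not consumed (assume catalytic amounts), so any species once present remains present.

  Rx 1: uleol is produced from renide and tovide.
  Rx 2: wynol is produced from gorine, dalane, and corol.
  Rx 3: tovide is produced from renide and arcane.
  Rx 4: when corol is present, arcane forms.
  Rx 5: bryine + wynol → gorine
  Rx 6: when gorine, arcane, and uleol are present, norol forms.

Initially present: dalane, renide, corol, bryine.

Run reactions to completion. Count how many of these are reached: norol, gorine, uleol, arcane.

corol present → arcane forms (Rx 4).
renide and arcane present → tovide forms (Rx 3).
renide and tovide present → uleol forms (Rx 1).
norol would need gorine, arcane, and uleol (Rx 6), but gorine never forms.
gorine would need bryine and wynol (Rx 5), but wynol never forms.
uleol: reached.
arcane: reached.
Reached: uleol and arcane — 2 of the 4.

2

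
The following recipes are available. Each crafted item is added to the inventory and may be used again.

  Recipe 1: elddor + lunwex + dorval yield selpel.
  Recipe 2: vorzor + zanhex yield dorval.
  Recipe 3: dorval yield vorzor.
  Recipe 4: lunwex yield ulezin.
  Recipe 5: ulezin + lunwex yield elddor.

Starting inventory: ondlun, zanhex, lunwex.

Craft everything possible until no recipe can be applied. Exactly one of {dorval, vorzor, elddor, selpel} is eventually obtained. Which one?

elddor

lunwex → ulezin (Recipe 4).
ulezin + lunwex → elddor (Recipe 5).
vorzor would need dorval (Recipe 3), but dorval is never obtained. selpel would need elddor, lunwex, and dorval (Recipe 1), but dorval is never obtained. dorval would need vorzor and zanhex (Recipe 2), but vorzor is never obtained.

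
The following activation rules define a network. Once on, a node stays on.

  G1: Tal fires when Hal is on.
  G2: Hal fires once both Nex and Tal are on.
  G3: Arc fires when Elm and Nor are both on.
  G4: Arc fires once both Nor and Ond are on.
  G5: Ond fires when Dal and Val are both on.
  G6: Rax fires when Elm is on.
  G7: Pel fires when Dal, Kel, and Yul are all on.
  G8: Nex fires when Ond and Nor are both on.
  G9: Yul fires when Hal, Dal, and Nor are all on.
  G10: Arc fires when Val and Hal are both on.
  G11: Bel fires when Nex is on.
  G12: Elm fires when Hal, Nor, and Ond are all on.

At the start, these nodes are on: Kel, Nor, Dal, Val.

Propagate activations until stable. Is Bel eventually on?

G5: Dal and Val on → Ond on.
Ond and Nor are on, so Nex fires (G8).
G11: Nex on → Bel on.

Yes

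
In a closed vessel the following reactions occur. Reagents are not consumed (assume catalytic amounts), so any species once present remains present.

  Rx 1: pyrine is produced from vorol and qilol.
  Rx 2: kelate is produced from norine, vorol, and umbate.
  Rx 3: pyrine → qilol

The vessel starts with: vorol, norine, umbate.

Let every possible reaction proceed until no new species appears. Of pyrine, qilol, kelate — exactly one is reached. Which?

norine, vorol, and umbate present → kelate forms (Rx 2).
qilol would need pyrine (Rx 3), but pyrine never forms. pyrine would need vorol and qilol (Rx 1), but qilol never forms.

kelate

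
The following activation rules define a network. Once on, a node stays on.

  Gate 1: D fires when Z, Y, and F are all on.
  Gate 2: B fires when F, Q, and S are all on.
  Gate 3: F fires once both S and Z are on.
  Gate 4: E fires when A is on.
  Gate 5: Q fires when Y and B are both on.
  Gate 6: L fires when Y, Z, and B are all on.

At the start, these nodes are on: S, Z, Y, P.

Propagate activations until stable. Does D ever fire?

Yes

Gate 3: S and Z on → F on.
Gate 1: Z, Y, and F on → D on.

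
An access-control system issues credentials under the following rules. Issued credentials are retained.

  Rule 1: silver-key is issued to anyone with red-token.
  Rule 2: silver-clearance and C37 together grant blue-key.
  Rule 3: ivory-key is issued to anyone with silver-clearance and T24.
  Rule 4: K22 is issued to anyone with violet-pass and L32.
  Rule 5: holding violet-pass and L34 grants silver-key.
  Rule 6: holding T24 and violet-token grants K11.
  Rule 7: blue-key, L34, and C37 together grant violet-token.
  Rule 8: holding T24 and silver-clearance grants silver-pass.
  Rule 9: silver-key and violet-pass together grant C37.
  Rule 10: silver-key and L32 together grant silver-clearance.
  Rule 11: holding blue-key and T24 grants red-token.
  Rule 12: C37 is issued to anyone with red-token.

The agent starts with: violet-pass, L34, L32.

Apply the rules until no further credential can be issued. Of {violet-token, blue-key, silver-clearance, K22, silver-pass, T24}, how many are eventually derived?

Holding violet-pass and L32 grants K22 (Rule 4).
Holding violet-pass and L34 grants silver-key (Rule 5).
Holding silver-key and violet-pass grants C37 (Rule 9).
Holding silver-key and L32 grants silver-clearance (Rule 10).
Holding silver-clearance and C37 grants blue-key (Rule 2).
Holding blue-key, L34, and C37 grants violet-token (Rule 7).
violet-token: reached.
blue-key: reached.
silver-clearance: reached.
K22: reached.
silver-pass would need T24 and silver-clearance (Rule 8), but T24 is never granted.
No rule produces T24, and it is not given.
Reached: violet-token, blue-key, silver-clearance, and K22 — 4 of the 6.

4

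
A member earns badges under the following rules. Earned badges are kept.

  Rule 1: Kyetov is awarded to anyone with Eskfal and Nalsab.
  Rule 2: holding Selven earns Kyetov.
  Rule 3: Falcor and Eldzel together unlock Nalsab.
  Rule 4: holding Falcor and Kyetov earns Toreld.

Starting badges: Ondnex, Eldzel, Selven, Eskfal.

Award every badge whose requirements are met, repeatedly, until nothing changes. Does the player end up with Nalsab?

Nalsab would need Falcor and Eldzel (Rule 3), but Falcor is never earned.

No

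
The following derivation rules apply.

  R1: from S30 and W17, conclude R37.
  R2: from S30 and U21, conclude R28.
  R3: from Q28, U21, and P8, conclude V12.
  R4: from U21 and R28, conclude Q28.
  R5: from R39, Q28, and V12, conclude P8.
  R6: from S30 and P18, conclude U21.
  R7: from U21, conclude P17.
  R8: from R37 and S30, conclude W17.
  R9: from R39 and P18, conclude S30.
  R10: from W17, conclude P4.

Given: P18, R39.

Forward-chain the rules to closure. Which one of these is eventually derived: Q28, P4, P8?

Q28

From R39 and P18, R9 gives S30.
From S30 and P18, R6 gives U21.
From S30 and U21, R2 gives R28.
U21 and R28 hold, so Q28 follows (R4).
P8 would need R39, Q28, and V12 (R5), but V12 is never established. P4 would need W17 (R10), but W17 is never established.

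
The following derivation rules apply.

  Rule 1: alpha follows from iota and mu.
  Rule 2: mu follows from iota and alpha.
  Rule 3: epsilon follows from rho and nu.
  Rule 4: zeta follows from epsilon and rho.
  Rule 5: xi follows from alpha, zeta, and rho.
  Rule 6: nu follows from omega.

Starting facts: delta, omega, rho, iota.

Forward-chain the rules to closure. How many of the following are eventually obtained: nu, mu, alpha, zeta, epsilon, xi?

3

omega holds, so nu follows (Rule 6).
From rho and nu, Rule 3 gives epsilon.
From epsilon and rho, Rule 4 gives zeta.
nu: reached.
mu would need iota and alpha (Rule 2), but alpha is never established.
alpha would need iota and mu (Rule 1), but mu is never established.
zeta: reached.
epsilon: reached.
xi would need alpha, zeta, and rho (Rule 5), but alpha is never established.
Reached: nu, zeta, and epsilon — 3 of the 6.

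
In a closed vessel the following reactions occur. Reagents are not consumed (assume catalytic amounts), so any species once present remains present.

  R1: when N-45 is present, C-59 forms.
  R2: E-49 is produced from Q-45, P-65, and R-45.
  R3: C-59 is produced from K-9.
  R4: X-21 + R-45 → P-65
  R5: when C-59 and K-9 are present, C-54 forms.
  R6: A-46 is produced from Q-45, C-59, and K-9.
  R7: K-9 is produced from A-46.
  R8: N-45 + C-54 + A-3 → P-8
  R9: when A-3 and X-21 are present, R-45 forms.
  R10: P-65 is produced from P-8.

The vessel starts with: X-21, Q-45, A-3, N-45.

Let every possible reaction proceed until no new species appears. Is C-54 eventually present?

No

C-54 would need C-59 and K-9 (R5), but K-9 never forms.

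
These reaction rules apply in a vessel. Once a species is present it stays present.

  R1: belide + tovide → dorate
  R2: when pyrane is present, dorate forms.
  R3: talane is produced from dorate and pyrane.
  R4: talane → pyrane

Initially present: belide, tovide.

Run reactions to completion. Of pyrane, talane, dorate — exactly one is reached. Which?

dorate

belide and tovide present → dorate forms (R1).
talane would need dorate and pyrane (R3), but pyrane never forms. pyrane would need talane (R4), but talane never forms.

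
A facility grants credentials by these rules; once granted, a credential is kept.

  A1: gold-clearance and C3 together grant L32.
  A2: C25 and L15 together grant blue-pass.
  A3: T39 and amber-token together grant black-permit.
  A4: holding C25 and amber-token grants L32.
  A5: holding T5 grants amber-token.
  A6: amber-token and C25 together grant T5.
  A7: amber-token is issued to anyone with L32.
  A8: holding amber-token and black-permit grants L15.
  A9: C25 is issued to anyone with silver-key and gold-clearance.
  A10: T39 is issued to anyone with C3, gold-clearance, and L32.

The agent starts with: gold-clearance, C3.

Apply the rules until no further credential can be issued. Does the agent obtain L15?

Holding gold-clearance and C3 grants L32 (A1).
Holding L32 grants amber-token (A7).
Holding C3, gold-clearance, and L32 grants T39 (A10).
Holding T39 and amber-token grants black-permit (A3).
Holding amber-token and black-permit grants L15 (A8).

Yes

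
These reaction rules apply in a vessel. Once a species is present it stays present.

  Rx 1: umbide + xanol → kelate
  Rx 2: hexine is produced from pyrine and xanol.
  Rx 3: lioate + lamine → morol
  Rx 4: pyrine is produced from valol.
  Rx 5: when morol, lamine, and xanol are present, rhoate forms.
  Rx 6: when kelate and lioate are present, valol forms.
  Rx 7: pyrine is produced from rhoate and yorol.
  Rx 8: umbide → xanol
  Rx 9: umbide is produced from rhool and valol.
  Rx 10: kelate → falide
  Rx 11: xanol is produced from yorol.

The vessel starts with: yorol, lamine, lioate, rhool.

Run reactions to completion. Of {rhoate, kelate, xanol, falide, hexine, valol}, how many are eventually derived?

lioate and lamine present → morol forms (Rx 3).
yorol present → xanol forms (Rx 11).
morol, lamine, and xanol present → rhoate forms (Rx 5).
rhoate and yorol present → pyrine forms (Rx 7).
pyrine and xanol present → hexine forms (Rx 2).
rhoate: reached.
kelate would need umbide and xanol (Rx 1), but umbide never forms.
xanol: reached.
falide would need kelate (Rx 10), but kelate never forms.
hexine: reached.
valol would need kelate and lioate (Rx 6), but kelate never forms.
Reached: rhoate, xanol, and hexine — 3 of the 6.

3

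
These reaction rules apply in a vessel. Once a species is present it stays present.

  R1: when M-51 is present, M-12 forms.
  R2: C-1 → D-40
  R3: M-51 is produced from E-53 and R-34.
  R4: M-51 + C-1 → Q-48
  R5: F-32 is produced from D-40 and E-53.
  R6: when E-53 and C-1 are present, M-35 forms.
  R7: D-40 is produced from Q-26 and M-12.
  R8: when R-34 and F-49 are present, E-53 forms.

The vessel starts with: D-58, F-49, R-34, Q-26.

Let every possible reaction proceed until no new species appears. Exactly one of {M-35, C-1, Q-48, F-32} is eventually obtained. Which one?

F-32

R-34 and F-49 present → E-53 forms (R8).
E-53 and R-34 present → M-51 forms (R3).
M-51 present → M-12 forms (R1).
Q-26 and M-12 present → D-40 forms (R7).
D-40 and E-53 present → F-32 forms (R5).
Q-48 would need M-51 and C-1 (R4), but C-1 never forms. No rule produces C-1, and it is not given. M-35 would need E-53 and C-1 (R6), but C-1 never forms.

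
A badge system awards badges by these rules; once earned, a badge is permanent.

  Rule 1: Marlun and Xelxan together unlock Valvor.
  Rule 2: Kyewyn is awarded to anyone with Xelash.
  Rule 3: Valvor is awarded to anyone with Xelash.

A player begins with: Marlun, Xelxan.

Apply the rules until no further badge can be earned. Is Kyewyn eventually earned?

Kyewyn would need Xelash (Rule 2), but Xelash is never earned.

No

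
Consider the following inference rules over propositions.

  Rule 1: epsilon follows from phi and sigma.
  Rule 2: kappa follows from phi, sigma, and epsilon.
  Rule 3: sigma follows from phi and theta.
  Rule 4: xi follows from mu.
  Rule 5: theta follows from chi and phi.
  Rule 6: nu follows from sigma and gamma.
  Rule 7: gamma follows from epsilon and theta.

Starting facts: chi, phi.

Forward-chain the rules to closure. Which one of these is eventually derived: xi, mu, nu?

nu

From chi and phi, Rule 5 gives theta.
phi and theta hold, so sigma follows (Rule 3).
From phi and sigma, Rule 1 gives epsilon.
From epsilon and theta, Rule 7 gives gamma.
From sigma and gamma, Rule 6 gives nu.
xi would need mu (Rule 4), but mu is never established. No rule produces mu, and it is not given.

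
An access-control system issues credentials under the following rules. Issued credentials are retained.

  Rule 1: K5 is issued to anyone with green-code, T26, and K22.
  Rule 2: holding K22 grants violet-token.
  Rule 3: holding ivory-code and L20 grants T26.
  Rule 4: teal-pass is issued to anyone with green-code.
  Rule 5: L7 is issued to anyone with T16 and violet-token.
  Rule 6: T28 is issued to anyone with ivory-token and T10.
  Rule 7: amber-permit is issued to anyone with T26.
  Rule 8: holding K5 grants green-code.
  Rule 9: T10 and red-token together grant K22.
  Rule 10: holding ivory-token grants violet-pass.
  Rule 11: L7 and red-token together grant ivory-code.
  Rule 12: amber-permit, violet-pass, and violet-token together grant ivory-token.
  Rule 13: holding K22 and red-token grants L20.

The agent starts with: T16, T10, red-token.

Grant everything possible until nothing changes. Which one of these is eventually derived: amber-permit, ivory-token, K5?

amber-permit

Holding T10 and red-token grants K22 (Rule 9).
Holding K22 and red-token grants L20 (Rule 13).
Holding K22 grants violet-token (Rule 2).
Holding T16 and violet-token grants L7 (Rule 5).
Holding L7 and red-token grants ivory-code (Rule 11).
Holding ivory-code and L20 grants T26 (Rule 3).
Holding T26 grants amber-permit (Rule 7).
K5 would need green-code, T26, and K22 (Rule 1), but green-code is never granted. ivory-token would need amber-permit, violet-pass, and violet-token (Rule 12), but violet-pass is never granted.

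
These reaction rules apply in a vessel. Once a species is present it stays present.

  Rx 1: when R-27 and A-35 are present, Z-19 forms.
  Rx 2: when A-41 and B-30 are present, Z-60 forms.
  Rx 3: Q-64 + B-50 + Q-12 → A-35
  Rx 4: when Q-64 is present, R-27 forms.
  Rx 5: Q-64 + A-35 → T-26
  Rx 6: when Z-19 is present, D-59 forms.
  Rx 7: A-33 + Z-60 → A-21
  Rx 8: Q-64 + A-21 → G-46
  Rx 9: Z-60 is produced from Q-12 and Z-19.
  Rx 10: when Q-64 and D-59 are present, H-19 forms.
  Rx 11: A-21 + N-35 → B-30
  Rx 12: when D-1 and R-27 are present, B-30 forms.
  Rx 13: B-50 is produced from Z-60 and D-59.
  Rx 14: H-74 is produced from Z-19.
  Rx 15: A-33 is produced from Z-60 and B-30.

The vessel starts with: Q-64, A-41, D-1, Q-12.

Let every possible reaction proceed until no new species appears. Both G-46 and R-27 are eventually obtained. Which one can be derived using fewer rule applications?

R-27: Q-64 present → R-27 forms (Rx 4). [1 rule application]
G-46: Q-64 present → R-27 forms (Rx 4). D-1 and R-27 present → B-30 forms (Rx 12). A-41 and B-30 present → Z-60 forms (Rx 2). Z-60 and B-30 present → A-33 forms (Rx 15). A-33 and Z-60 present → A-21 forms (Rx 7). Q-64 and A-21 present → G-46 forms (Rx 8). [6 rule applications]
R-27 needs fewer.

R-27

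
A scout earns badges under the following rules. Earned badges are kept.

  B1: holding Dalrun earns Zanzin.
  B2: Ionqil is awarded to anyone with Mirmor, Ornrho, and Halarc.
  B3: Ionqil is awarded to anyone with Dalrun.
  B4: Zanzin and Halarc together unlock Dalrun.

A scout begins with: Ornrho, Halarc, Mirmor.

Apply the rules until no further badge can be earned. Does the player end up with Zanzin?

Zanzin would need Dalrun (B1), but Dalrun is never earned.

No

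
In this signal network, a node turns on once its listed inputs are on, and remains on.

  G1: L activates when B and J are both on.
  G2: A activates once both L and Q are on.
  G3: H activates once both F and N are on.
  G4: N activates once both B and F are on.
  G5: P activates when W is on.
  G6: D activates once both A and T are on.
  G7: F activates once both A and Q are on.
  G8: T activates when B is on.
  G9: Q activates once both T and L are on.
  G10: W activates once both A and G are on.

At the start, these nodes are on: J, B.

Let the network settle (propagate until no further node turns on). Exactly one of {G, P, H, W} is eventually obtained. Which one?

B is on, so T activates (G8).
G1: B and J on → L on.
T and L are on, so Q activates (G9).
G2: L and Q on → A on.
G7: A and Q on → F on.
G4: B and F on → N on.
G3: F and N on → H on.
No rule produces G, and it is not given. P would need W (G5), but W never turns on. W would need A and G (G10), but G never turns on.

H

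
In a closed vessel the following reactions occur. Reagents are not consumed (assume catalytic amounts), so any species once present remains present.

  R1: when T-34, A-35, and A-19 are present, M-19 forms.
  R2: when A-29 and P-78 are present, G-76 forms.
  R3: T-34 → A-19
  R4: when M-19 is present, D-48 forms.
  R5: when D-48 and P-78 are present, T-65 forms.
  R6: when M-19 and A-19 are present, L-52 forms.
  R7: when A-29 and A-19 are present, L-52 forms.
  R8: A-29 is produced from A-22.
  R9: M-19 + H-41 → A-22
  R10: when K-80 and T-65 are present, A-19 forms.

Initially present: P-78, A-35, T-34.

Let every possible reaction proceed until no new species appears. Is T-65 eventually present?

T-34 present → A-19 forms (R3).
T-34, A-35, and A-19 present → M-19 forms (R1).
M-19 present → D-48 forms (R4).
D-48 and P-78 present → T-65 forms (R5).

Yes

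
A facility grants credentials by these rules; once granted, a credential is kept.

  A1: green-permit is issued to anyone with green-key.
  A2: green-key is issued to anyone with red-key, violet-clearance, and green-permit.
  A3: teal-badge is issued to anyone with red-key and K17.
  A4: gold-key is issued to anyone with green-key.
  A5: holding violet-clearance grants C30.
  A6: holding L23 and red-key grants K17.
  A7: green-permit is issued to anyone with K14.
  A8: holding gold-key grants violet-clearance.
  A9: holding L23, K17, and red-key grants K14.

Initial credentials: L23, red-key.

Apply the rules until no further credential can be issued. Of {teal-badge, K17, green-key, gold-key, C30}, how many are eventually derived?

2

Holding L23 and red-key grants K17 (A6).
Holding red-key and K17 grants teal-badge (A3).
teal-badge: reached.
K17: reached.
green-key would need red-key, violet-clearance, and green-permit (A2), but violet-clearance is never granted.
gold-key would need green-key (A4), but green-key is never granted.
C30 would need violet-clearance (A5), but violet-clearance is never granted.
Reached: teal-badge and K17 — 2 of the 5.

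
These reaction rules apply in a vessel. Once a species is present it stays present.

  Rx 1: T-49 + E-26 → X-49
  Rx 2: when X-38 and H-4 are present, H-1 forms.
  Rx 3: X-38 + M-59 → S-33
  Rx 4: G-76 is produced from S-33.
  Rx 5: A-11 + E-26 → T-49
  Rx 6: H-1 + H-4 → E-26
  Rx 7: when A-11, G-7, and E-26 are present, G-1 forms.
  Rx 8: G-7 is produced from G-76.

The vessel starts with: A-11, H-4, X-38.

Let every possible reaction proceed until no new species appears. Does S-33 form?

S-33 would need X-38 and M-59 (Rx 3), but M-59 never forms.

No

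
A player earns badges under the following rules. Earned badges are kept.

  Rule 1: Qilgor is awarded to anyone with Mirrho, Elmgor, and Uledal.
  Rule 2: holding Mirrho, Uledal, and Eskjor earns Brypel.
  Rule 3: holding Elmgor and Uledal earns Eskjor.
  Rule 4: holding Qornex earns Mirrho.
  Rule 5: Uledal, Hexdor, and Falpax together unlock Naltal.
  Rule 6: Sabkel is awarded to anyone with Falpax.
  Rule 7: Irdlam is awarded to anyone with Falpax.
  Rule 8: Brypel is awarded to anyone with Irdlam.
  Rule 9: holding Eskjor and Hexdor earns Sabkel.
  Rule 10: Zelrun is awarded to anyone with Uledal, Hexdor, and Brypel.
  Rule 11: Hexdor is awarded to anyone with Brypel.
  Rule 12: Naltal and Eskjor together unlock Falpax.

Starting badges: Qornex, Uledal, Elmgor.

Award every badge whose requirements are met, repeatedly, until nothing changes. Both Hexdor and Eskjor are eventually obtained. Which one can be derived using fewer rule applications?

Eskjor

Eskjor: With Elmgor and Uledal, Eskjor is earned (Rule 3). [1 rule application]
Hexdor: With Elmgor and Uledal, Eskjor is earned (Rule 3). With Qornex, Mirrho is earned (Rule 4). With Mirrho, Uledal, and Eskjor, Brypel is earned (Rule 2). With Brypel, Hexdor is earned (Rule 11). [4 rule applications]
Eskjor needs fewer.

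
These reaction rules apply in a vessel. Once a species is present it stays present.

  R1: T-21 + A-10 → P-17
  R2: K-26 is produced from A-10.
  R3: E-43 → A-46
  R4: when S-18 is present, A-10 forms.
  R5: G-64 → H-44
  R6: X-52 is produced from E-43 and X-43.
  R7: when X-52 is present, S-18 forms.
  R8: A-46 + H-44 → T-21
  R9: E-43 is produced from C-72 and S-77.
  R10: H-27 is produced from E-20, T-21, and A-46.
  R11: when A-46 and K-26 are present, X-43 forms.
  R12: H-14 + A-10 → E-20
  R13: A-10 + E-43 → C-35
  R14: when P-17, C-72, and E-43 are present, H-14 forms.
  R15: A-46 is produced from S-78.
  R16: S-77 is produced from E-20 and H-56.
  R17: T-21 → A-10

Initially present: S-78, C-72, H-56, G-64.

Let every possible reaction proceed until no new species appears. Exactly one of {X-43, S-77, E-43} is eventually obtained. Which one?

G-64 present → H-44 forms (R5).
S-78 present → A-46 forms (R15).
A-46 and H-44 present → T-21 forms (R8).
T-21 present → A-10 forms (R17).
A-10 present → K-26 forms (R2).
A-46 and K-26 present → X-43 forms (R11).
S-77 would need E-20 and H-56 (R16), but E-20 never forms. E-43 would need C-72 and S-77 (R9), but S-77 never forms.

X-43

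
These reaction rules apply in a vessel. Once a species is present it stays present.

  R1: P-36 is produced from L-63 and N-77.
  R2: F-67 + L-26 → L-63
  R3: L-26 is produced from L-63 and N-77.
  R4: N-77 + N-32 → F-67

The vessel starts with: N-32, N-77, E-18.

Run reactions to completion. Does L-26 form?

L-26 would need L-63 and N-77 (R3), but L-63 never forms.

No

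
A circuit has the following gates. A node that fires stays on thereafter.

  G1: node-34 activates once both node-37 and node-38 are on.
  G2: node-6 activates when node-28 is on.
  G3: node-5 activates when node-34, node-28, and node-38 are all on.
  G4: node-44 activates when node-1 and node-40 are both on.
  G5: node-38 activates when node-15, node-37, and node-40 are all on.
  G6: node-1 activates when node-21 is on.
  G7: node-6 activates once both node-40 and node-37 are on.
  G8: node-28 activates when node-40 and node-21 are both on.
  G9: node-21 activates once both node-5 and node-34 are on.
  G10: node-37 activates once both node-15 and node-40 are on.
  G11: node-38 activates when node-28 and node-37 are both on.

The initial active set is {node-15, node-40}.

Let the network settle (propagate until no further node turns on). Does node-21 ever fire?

No

node-21 would need node-5 and node-34 (G9), but node-5 never turns on.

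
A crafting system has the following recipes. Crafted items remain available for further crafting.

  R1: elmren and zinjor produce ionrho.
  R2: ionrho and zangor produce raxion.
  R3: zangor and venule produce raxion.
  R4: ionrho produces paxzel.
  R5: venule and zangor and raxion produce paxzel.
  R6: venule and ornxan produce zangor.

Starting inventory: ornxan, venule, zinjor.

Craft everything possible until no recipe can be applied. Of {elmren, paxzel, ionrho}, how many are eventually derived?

venule and ornxan → zangor (R6).
Using R3, zangor and venule make raxion.
venule and zangor and raxion → paxzel (R5).
No rule produces elmren, and it is not given.
paxzel: reached.
ionrho would need elmren and zinjor (R1), but elmren is never obtained.
Reached: paxzel — 1 of the 3.

1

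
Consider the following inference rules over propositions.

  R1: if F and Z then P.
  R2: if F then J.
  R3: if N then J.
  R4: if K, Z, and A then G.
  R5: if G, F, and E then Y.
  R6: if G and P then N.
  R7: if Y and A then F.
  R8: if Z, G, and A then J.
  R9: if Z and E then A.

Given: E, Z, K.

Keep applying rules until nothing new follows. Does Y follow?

No

Y would need G, F, and E (R5), but F is never established.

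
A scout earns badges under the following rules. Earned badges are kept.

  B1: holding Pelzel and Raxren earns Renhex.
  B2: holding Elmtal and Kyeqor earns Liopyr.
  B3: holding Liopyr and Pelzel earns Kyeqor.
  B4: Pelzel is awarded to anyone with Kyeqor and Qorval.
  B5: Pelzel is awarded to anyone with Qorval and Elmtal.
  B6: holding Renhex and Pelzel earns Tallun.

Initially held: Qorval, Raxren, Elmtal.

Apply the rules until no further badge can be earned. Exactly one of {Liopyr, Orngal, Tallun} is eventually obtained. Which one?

Tallun

With Qorval and Elmtal, Pelzel is earned (B5).
With Pelzel and Raxren, Renhex is earned (B1).
With Renhex and Pelzel, Tallun is earned (B6).
Liopyr would need Elmtal and Kyeqor (B2), but Kyeqor is never earned. No rule produces Orngal, and it is not given.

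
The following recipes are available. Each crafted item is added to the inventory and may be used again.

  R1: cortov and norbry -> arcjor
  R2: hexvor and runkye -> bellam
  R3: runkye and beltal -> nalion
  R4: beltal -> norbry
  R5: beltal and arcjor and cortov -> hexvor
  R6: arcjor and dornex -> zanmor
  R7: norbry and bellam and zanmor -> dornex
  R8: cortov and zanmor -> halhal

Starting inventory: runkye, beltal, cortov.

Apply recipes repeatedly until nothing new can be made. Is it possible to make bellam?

Yes

Using R4, beltal makes norbry.
Using R1, cortov and norbry make arcjor.
Using R5, beltal, arcjor, and cortov make hexvor.
Using R2, hexvor and runkye make bellam.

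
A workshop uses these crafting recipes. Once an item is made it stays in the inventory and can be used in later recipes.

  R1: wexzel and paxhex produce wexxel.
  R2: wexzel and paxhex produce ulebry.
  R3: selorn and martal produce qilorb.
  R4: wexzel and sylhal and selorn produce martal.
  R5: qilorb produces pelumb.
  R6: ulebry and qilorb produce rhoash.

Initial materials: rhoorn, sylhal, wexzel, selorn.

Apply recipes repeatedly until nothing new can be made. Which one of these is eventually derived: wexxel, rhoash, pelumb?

Using R4, wexzel, sylhal, and selorn make martal.
Using R3, selorn and martal make qilorb.
qilorb → pelumb (R5).
wexxel would need wexzel and paxhex (R1), but paxhex is never obtained. rhoash would need ulebry and qilorb (R6), but ulebry is never obtained.

pelumb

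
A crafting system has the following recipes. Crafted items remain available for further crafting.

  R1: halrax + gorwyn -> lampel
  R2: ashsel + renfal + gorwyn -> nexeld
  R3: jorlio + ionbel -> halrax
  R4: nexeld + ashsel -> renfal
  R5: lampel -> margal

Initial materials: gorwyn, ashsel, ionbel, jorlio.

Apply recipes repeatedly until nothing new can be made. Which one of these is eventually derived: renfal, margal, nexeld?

Using R3, jorlio and ionbel make halrax.
halrax + gorwyn -> lampel (R1).
Using R5, lampel makes margal.
renfal would need nexeld and ashsel (R4), but nexeld is never obtained. nexeld would need ashsel, renfal, and gorwyn (R2), but renfal is never obtained.

margal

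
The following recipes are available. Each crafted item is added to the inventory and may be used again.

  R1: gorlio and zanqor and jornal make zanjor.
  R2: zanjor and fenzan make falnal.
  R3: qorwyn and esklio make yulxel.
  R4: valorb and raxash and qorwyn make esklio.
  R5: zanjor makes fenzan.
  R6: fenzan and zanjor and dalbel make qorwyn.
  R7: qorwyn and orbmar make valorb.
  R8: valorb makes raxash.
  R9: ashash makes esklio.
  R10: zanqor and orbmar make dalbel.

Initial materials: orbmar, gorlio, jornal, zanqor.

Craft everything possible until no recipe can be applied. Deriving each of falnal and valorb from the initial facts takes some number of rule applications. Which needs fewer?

falnal: Using R1, gorlio, zanqor, and jornal make zanjor. Using R5, zanjor makes fenzan. zanjor and fenzan → falnal (R2). [3 rule applications]
valorb: Using R10, zanqor and orbmar make dalbel. gorlio and zanqor and jornal → zanjor (R1). Using R5, zanjor makes fenzan. Using R6, fenzan, zanjor, and dalbel make qorwyn. Using R7, qorwyn and orbmar make valorb. [5 rule applications]
falnal needs fewer.

falnal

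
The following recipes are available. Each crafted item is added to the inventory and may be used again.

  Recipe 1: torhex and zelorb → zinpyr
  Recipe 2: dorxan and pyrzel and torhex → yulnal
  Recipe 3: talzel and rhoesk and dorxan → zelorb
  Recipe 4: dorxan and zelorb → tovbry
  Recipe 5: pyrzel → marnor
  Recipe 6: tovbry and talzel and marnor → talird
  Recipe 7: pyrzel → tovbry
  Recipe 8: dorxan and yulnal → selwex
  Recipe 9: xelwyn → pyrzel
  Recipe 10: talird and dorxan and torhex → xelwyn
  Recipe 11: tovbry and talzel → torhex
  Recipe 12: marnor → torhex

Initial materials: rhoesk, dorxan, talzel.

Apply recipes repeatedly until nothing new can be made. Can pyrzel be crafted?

pyrzel would need xelwyn (Recipe 9), but xelwyn is never obtained.

No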